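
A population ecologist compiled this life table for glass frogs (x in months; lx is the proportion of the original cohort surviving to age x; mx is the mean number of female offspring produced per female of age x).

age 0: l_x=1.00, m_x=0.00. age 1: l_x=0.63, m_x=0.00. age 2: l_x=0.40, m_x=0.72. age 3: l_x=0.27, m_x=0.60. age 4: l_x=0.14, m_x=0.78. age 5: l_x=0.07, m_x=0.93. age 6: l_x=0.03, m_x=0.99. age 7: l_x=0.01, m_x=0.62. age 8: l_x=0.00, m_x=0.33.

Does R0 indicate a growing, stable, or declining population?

R0 = Σ lx·mx = 0 + 0 + 0.288 + 0.162 + 0.1092 + 0.0651 + 0.0297 + 0.0062 + 0 = 0.6602
R0 < 1, so the population is declining.

declining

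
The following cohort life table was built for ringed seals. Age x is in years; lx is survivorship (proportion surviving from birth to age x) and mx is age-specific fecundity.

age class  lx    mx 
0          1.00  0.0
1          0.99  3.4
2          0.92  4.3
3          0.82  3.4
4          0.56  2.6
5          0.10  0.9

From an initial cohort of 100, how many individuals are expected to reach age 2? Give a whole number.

92

Expected survivors = N0 · l_2 = 100 × 0.92 = 92 → 92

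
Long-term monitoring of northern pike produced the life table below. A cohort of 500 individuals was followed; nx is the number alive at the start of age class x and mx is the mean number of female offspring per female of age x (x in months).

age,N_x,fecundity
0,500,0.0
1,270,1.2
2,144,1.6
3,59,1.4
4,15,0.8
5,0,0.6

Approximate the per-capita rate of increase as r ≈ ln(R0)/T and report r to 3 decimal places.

lx = nx/n0 = nx/500: 1, 0.54, 0.288, 0.118, 0.03, 0
R0 = Σ lx·mx = 0 + 0.648 + 0.4608 + 0.1652 + 0.024 + 0 = 1.298
Σ x·lx·mx = 2.1612; T = 2.1612/1.298 = 1.66502…
r ≈ ln(R0)/T = ln(1.298)/1.66502… = 0.15665… → 0.157

0.157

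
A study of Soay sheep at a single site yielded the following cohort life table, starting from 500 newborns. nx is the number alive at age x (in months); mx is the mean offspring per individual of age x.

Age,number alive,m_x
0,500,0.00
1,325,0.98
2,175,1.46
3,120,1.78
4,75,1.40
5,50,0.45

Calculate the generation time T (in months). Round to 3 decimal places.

2.189

lx = nx/n0 = nx/500: 1, 0.65, 0.35, 0.24, 0.15, 0.1
lx·mx: 0, 0.637, 0.511, 0.4272, 0.21, 0.045 → R0 = 1.8302
x·lx·mx: 0, 0.637, 1.022, 1.2816, 0.84, 0.225 → Σ = 4.0056
T = 4.0056 / 1.8302 = 2.188613… → 2.189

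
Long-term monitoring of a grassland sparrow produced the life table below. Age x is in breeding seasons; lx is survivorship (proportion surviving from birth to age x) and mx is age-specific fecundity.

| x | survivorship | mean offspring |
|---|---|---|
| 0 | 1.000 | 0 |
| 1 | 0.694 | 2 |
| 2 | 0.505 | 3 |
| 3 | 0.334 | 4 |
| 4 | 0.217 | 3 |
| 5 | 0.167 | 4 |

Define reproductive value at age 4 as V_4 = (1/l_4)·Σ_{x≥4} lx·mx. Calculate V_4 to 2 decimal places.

6.08

lx·mx for x ≥ 4: 0.651, 0.668 → sum = 1.319
V_4 = 1.319 / l_4 = 1.319 / 0.217 = 6.078341… → 6.08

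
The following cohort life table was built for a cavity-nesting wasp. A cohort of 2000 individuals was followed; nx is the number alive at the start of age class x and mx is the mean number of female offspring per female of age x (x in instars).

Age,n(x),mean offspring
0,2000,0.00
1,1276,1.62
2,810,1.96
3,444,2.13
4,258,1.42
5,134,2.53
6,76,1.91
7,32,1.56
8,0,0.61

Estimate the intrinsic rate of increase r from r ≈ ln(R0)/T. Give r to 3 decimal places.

0.447

lx = nx/n0 = nx/2000: 1, 0.638, 0.405, 0.222, 0.129, 0.067, 0.038, 0.016, 0
R0 = Σ lx·mx = 0 + 1.03356 + 0.7938 + 0.47286 + 0.18318 + 0.16951 + 0.07258 + 0.02496 + 0 = 2.75045
Σ x·lx·mx = 6.23021; T = 6.23021/2.75045 = 2.26516…
r ≈ ln(R0)/T = ln(2.75045)/2.26516… = 0.44666… → 0.447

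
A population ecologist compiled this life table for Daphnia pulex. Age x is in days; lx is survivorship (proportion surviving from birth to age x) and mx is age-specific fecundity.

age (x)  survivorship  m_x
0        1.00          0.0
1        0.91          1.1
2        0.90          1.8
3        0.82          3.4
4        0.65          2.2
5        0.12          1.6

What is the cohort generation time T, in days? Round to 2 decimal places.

lx·mx: 0, 1.001, 1.62, 2.788, 1.43, 0.192 → R0 = 7.031
x·lx·mx: 0, 1.001, 3.24, 8.364, 5.72, 0.96 → Σ = 19.285
T = 19.285 / 7.031 = 2.742853… → 2.74

2.74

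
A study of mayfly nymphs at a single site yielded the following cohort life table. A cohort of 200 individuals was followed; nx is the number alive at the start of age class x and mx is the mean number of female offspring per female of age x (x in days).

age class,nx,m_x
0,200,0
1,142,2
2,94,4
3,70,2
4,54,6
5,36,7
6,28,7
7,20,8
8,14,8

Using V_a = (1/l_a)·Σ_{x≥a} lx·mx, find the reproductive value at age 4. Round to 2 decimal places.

lx = nx/n0 = nx/200: 1, 0.71, 0.47, 0.35, 0.27, 0.18, 0.14, 0.1, 0.07
lx·mx for x ≥ 4: 1.62, 1.26, 0.98, 0.8, 0.56 → sum = 5.22
V_4 = 5.22 / l_4 = 5.22 / 0.27 = 19.333333… → 19.33

19.33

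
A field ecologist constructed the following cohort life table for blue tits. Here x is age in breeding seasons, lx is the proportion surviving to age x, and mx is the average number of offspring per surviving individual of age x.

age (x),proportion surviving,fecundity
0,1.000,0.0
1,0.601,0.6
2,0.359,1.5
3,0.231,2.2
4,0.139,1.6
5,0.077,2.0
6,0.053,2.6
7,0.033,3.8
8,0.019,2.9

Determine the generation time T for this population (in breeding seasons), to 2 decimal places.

lx·mx: 0, 0.3606, 0.5385, 0.5082, 0.2224, 0.154, 0.1378, 0.1254, 0.0551 → R0 = 2.102
x·lx·mx: 0, 0.3606, 1.077, 1.5246, 0.8896, 0.77, 0.8268, 0.8778, 0.4408 → Σ = 6.7672
T = 6.7672 / 2.102 = 3.21941… → 3.22

3.22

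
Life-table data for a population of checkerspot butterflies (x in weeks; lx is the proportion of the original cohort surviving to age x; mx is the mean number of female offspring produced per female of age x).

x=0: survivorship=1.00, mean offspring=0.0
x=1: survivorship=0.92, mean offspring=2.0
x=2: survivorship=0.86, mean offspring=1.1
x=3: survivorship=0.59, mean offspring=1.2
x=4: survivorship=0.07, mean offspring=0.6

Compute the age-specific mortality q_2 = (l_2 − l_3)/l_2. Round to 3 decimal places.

0.314

q_2 = (l_2 − l_3) / l_2 = (0.86 − 0.59) / 0.86
     = 0.27 / 0.86 = 0.313953… → 0.314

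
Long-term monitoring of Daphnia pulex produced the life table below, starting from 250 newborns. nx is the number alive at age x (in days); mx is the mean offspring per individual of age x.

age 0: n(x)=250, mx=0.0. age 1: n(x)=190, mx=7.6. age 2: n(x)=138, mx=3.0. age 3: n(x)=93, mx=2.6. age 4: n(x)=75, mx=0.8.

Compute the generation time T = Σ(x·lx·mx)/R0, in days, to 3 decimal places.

lx = nx/n0 = nx/250: 1, 0.76, 0.552, 0.372, 0.3
lx·mx: 0, 5.776, 1.656, 0.9672, 0.24 → R0 = 8.6392
x·lx·mx: 0, 5.776, 3.312, 2.9016, 0.96 → Σ = 12.9496
T = 12.9496 / 8.6392 = 1.498935… → 1.499

1.499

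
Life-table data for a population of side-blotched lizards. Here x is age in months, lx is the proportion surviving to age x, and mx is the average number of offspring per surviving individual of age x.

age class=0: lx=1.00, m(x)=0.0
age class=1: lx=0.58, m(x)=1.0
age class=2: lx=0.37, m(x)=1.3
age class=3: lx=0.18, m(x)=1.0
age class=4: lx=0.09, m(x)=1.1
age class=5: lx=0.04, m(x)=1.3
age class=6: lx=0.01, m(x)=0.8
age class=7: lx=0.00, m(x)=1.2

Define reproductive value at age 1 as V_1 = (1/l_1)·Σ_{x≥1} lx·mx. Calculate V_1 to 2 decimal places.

2.41

lx·mx for x ≥ 1: 0.58, 0.481, 0.18, 0.099, 0.052, 0.008, 0 → sum = 1.4
V_1 = 1.4 / l_1 = 1.4 / 0.58 = 2.413793… → 2.41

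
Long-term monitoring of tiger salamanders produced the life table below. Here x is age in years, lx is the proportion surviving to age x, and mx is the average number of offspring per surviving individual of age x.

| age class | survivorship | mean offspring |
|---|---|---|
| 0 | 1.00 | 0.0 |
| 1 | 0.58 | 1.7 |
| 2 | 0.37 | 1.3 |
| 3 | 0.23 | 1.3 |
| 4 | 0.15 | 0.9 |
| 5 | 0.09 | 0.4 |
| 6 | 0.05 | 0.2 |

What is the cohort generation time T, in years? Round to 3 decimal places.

lx·mx: 0, 0.986, 0.481, 0.299, 0.135, 0.036, 0.01 → R0 = 1.947
x·lx·mx: 0, 0.986, 0.962, 0.897, 0.54, 0.18, 0.06 → Σ = 3.625
T = 3.625 / 1.947 = 1.861839… → 1.862

1.862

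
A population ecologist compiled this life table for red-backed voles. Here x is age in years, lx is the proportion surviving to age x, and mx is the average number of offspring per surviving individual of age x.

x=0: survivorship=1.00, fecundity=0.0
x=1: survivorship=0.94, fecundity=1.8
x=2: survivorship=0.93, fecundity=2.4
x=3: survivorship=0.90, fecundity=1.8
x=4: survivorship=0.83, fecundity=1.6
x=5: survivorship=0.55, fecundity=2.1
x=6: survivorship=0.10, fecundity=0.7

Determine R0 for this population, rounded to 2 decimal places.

8.10

lx·mx by age: 0, 1.692, 2.232, 1.62, 1.328, 1.155, 0.07
R0 = Σ lx·mx = 8.097 → 8.10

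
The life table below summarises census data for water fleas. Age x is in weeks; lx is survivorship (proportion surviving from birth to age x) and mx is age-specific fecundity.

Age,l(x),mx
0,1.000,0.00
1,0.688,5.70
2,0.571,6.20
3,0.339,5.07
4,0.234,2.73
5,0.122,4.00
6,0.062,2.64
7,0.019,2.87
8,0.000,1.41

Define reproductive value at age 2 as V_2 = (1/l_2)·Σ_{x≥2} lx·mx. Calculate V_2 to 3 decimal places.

11.566

lx·mx for x ≥ 2: 3.5402, 1.71873, 0.63882, 0.488, 0.16368, 0.05453, 0 → sum = 6.60396
V_2 = 6.60396 / l_2 = 6.60396 / 0.571 = 11.565604… → 11.566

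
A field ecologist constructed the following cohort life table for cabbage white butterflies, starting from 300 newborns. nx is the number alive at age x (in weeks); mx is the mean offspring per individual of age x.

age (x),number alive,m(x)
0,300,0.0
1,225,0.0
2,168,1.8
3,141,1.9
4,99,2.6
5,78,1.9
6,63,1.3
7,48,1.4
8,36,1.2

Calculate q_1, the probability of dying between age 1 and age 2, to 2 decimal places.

lx = nx/n0 = nx/300: 1, 0.75, 0.56, 0.47, 0.33, 0.26, 0.21, 0.16, 0.12
q_1 = (l_1 − l_2) / l_1 = (0.75 − 0.56) / 0.75
     = 0.19 / 0.75 = 0.253333… → 0.25

0.25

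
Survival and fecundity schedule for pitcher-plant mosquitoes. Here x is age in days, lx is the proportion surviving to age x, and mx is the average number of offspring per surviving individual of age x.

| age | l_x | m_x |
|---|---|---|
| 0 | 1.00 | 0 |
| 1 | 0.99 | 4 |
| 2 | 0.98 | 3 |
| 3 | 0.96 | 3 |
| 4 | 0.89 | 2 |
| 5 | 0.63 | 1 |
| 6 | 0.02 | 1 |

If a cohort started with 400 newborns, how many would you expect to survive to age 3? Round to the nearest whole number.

384

Expected survivors = N0 · l_3 = 400 × 0.96 = 384 → 384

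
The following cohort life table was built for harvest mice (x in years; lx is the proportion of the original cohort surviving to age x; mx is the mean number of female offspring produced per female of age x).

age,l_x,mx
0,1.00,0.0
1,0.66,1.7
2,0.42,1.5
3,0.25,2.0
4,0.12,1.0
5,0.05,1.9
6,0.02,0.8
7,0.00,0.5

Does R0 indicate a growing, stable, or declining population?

growing

R0 = Σ lx·mx = 0 + 1.122 + 0.63 + 0.5 + 0.12 + 0.095 + 0.016 + 0 = 2.483
R0 > 1, so the population is growing.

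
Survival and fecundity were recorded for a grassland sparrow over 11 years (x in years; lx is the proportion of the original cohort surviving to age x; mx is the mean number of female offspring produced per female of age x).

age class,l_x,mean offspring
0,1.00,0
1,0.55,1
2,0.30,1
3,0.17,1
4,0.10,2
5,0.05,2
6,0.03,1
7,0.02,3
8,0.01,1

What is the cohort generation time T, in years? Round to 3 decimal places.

2.563

lx·mx: 0, 0.55, 0.3, 0.17, 0.2, 0.1, 0.03, 0.06, 0.01 → R0 = 1.42
x·lx·mx: 0, 0.55, 0.6, 0.51, 0.8, 0.5, 0.18, 0.42, 0.08 → Σ = 3.64
T = 3.64 / 1.42 = 2.56338… → 2.563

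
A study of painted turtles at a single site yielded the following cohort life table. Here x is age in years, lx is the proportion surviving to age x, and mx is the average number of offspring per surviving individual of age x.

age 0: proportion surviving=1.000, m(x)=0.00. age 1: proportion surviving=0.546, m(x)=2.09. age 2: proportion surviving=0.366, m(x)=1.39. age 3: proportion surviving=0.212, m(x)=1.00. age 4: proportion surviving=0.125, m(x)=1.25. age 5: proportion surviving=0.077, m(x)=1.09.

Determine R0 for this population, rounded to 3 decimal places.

lx·mx by age: 0, 1.14114, 0.50874, 0.212, 0.15625, 0.08393
R0 = Σ lx·mx = 2.10206 → 2.102

2.102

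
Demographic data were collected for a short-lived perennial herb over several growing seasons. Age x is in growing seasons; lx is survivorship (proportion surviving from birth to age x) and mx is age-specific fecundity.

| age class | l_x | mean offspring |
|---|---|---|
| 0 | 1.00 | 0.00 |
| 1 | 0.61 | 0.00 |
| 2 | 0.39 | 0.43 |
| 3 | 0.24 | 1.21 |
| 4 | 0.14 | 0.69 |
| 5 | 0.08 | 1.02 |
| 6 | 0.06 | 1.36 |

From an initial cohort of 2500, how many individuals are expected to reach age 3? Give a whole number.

600

Expected survivors = N0 · l_3 = 2500 × 0.24 = 600 → 600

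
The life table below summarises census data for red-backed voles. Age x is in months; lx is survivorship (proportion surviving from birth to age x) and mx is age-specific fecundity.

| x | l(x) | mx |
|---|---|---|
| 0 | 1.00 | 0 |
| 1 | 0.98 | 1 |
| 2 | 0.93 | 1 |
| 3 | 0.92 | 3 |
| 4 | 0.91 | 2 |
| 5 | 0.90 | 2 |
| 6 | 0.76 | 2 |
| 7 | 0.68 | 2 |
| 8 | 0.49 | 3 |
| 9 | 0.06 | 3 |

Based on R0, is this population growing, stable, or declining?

growing

R0 = Σ lx·mx = 0 + 0.98 + 0.93 + 2.76 + 1.82 + 1.8 + 1.52 + 1.36 + 1.47 + 0.18 = 12.82
R0 > 1, so the population is growing.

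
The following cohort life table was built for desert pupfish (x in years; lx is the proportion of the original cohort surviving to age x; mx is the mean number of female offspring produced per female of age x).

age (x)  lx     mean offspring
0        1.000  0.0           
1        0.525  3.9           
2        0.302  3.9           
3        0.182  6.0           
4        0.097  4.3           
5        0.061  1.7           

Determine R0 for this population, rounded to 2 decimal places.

4.84

lx·mx by age: 0, 2.0475, 1.1778, 1.092, 0.4171, 0.1037
R0 = Σ lx·mx = 4.8381 → 4.84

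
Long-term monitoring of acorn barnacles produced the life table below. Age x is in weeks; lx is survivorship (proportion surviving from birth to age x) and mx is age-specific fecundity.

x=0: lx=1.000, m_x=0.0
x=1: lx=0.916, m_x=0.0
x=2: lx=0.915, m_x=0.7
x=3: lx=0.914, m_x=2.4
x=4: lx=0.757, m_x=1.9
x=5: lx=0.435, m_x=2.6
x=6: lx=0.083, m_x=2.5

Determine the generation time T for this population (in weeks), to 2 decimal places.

lx·mx: 0, 0, 0.6405, 2.1936, 1.4383, 1.131, 0.2075 → R0 = 5.6109
x·lx·mx: 0, 0, 1.281, 6.5808, 5.7532, 5.655, 1.245 → Σ = 20.515
T = 20.515 / 5.6109 = 3.656276… → 3.66

3.66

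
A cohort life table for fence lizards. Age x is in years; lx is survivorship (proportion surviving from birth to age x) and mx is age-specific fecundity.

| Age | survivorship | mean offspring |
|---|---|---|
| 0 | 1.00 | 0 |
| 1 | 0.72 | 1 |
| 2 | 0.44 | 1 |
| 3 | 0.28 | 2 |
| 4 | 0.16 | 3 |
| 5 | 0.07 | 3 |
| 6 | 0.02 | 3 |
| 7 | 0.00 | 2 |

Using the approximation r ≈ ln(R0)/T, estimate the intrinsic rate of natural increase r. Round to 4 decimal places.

0.3379

R0 = Σ lx·mx = 0 + 0.72 + 0.44 + 0.56 + 0.48 + 0.21 + 0.06 + 0 = 2.47
Σ x·lx·mx = 6.61; T = 6.61/2.47 = 2.67611…
r ≈ ln(R0)/T = ln(2.47)/2.67611… = 0.337885… → 0.3379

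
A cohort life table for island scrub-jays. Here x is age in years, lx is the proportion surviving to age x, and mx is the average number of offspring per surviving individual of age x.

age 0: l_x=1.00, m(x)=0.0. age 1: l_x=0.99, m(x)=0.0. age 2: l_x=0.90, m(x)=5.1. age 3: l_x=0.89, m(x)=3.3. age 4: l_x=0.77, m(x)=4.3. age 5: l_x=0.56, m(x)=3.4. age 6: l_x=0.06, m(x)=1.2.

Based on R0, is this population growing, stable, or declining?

R0 = Σ lx·mx = 0 + 0 + 4.59 + 2.937 + 3.311 + 1.904 + 0.072 = 12.814
R0 > 1, so the population is growing.

growing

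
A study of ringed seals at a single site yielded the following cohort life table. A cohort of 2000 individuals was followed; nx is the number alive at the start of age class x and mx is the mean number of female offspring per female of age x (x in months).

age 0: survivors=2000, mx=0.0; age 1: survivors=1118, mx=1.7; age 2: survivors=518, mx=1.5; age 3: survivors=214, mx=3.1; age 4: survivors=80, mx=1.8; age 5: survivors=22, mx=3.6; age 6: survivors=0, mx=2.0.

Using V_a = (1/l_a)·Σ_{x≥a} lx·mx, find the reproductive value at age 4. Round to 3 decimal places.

lx = nx/n0 = nx/2000: 1, 0.559, 0.259, 0.107, 0.04, 0.011, 0
lx·mx for x ≥ 4: 0.072, 0.0396, 0 → sum = 0.1116
V_4 = 0.1116 / l_4 = 0.1116 / 0.04 = 2.79 → 2.790

2.790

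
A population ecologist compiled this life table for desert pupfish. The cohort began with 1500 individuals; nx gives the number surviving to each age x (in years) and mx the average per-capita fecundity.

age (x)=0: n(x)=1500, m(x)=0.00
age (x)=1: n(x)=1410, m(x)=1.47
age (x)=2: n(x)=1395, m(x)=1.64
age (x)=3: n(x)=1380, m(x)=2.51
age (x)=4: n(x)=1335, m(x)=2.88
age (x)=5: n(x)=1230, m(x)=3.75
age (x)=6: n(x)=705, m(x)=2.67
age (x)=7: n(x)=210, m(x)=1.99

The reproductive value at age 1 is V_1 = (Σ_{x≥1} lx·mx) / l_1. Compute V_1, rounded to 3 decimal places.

lx = nx/n0 = nx/1500: 1, 0.94, 0.93, 0.92, 0.89, 0.82, 0.47, 0.14
lx·mx for x ≥ 1: 1.3818, 1.5252, 2.3092, 2.5632, 3.075, 1.2549, 0.2786 → sum = 12.3879
V_1 = 12.3879 / l_1 = 12.3879 / 0.94 = 13.178617… → 13.179

13.179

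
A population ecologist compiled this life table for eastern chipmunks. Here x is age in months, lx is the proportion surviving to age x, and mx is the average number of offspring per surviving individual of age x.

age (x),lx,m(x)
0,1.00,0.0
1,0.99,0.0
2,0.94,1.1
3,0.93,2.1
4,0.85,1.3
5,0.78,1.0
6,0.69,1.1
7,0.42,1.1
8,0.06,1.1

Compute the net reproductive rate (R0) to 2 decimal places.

6.16

lx·mx by age: 0, 0, 1.034, 1.953, 1.105, 0.78, 0.759, 0.462, 0.066
R0 = Σ lx·mx = 6.159 → 6.16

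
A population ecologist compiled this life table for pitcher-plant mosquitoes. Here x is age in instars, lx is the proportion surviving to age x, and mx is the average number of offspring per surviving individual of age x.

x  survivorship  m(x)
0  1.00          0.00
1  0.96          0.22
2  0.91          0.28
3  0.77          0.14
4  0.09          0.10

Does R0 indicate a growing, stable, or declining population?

R0 = Σ lx·mx = 0 + 0.2112 + 0.2548 + 0.1078 + 0.009 = 0.5828
R0 < 1, so the population is declining.

declining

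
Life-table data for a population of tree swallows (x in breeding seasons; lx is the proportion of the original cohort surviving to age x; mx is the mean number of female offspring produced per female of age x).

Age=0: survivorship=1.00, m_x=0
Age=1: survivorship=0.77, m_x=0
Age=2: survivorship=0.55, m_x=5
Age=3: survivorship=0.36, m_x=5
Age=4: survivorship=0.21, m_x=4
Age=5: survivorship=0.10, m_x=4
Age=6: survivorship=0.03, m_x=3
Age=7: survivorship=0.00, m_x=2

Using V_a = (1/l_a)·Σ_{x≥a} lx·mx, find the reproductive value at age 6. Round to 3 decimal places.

lx·mx for x ≥ 6: 0.09, 0 → sum = 0.09
V_6 = 0.09 / l_6 = 0.09 / 0.03 = 3 → 3.000

3.000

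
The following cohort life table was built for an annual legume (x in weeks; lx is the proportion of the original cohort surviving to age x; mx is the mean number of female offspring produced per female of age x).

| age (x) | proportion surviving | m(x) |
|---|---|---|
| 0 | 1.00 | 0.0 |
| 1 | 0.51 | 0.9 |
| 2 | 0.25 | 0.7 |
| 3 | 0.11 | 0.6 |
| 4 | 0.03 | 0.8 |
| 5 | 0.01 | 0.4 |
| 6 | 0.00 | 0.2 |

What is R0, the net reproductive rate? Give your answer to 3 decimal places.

0.728

lx·mx by age: 0, 0.459, 0.175, 0.066, 0.024, 0.004, 0
R0 = Σ lx·mx = 0.728 → 0.728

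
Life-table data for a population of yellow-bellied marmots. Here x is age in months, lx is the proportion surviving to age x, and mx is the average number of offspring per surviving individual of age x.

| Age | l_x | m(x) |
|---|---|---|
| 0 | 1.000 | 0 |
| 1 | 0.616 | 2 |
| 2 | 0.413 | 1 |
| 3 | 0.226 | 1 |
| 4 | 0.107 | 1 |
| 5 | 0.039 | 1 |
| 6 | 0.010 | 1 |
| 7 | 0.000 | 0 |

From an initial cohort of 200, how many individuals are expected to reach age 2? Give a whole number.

Expected survivors = N0 · l_2 = 200 × 0.413 = 82.6 → 83

83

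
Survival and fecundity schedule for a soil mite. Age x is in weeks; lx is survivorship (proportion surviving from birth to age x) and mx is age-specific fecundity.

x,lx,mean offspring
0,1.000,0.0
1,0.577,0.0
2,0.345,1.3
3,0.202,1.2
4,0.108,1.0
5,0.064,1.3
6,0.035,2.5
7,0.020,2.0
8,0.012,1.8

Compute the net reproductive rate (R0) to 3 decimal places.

1.031

lx·mx by age: 0, 0, 0.4485, 0.2424, 0.108, 0.0832, 0.0875, 0.04, 0.0216
R0 = Σ lx·mx = 1.0312 → 1.031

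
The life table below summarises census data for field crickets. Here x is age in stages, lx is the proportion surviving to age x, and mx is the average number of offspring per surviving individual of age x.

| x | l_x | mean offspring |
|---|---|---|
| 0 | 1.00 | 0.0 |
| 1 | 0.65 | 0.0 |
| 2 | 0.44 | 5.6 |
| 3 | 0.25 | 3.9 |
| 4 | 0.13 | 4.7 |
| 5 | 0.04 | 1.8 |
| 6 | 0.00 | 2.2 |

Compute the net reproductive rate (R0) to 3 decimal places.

4.122

lx·mx by age: 0, 0, 2.464, 0.975, 0.611, 0.072, 0
R0 = Σ lx·mx = 4.122 → 4.122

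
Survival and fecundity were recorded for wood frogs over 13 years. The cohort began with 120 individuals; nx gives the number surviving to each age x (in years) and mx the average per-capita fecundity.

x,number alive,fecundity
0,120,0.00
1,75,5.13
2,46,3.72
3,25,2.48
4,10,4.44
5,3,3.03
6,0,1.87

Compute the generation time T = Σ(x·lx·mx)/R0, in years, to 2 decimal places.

lx = nx/n0 = nx/120: 1, 0.625, 0.38333…, 0.20833…, 0.08333…, 0.025, 0
lx·mx: 0, 3.20625, 1.426…, 0.516667…, 0.37…, 0.07575, 0 → R0 = 5.594667…
x·lx·mx: 0, 3.20625, 2.852…, 1.55…, 1.48…, 0.37875, 0 → Σ = 9.467…
T = 9.467… / 5.594667… = 1.692147… → 1.69

1.69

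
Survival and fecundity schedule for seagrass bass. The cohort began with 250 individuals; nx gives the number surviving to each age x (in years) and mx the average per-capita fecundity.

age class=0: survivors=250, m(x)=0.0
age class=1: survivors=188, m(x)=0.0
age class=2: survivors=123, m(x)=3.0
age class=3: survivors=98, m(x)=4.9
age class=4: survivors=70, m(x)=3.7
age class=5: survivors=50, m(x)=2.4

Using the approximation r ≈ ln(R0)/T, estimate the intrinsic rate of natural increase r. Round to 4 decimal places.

0.5125

lx = nx/n0 = nx/250: 1, 0.752, 0.492, 0.392, 0.28, 0.2
R0 = Σ lx·mx = 0 + 0 + 1.476 + 1.9208 + 1.036 + 0.48 = 4.9128
Σ x·lx·mx = 15.2584; T = 15.2584/4.9128 = 3.10585…
r ≈ ln(R0)/T = ln(4.9128)/3.10585… = 0.512532… → 0.5125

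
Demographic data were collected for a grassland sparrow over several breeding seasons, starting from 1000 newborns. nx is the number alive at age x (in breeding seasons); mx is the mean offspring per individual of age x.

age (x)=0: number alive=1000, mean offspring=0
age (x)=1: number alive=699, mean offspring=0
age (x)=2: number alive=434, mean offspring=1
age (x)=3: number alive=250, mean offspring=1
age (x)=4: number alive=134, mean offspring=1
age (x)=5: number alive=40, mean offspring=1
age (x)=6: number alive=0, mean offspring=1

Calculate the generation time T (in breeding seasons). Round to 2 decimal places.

lx = nx/n0 = nx/1000: 1, 0.699, 0.434, 0.25, 0.134, 0.04, 0
lx·mx: 0, 0, 0.434, 0.25, 0.134, 0.04, 0 → R0 = 0.858
x·lx·mx: 0, 0, 0.868, 0.75, 0.536, 0.2, 0 → Σ = 2.354
T = 2.354 / 0.858 = 2.74359… → 2.74

2.74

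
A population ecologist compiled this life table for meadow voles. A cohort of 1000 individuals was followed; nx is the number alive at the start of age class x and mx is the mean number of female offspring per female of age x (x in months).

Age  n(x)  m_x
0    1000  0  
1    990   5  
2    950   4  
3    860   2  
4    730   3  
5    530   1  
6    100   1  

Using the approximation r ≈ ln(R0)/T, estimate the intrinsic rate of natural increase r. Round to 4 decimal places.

1.1568

lx = nx/n0 = nx/1000: 1, 0.99, 0.95, 0.86, 0.73, 0.53, 0.1
R0 = Σ lx·mx = 0 + 4.95 + 3.8 + 1.72 + 2.19 + 0.53 + 0.1 = 13.29
Σ x·lx·mx = 29.72; T = 29.72/13.29 = 2.23627…
r ≈ ln(R0)/T = ln(13.29)/2.23627… = 1.156843… → 1.1568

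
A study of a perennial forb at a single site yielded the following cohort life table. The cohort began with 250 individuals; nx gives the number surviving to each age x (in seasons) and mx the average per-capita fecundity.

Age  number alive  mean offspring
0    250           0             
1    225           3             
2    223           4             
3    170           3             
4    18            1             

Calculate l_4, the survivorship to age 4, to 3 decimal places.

0.072

l_4 = n_4/n_0 = 18/250 = 0.072 → 0.072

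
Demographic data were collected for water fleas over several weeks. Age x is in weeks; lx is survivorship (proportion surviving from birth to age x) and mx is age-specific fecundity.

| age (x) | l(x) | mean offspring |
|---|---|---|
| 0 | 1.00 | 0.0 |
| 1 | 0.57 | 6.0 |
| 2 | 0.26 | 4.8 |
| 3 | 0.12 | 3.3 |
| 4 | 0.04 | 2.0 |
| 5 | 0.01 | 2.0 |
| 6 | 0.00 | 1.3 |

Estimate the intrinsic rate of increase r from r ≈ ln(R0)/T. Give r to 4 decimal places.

1.1268

R0 = Σ lx·mx = 0 + 3.42 + 1.248 + 0.396 + 0.08 + 0.02 + 0 = 5.164
Σ x·lx·mx = 7.524; T = 7.524/5.164 = 1.45701…
r ≈ ln(R0)/T = ln(5.164)/1.45701… = 1.126767… → 1.1268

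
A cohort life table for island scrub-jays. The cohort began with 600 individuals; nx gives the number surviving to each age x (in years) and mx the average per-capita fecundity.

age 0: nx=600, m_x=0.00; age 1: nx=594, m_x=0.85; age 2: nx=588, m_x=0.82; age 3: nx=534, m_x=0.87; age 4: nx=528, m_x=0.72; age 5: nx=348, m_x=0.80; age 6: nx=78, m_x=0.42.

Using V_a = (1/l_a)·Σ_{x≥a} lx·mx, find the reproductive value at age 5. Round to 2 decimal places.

lx = nx/n0 = nx/600: 1, 0.99, 0.98, 0.89, 0.88, 0.58, 0.13
lx·mx for x ≥ 5: 0.464, 0.0546 → sum = 0.5186
V_5 = 0.5186 / l_5 = 0.5186 / 0.58 = 0.894138… → 0.89

0.89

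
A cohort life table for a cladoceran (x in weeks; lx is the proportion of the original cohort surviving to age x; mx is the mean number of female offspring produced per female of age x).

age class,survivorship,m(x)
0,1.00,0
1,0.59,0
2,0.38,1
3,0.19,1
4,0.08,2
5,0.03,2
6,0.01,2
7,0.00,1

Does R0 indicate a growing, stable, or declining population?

R0 = Σ lx·mx = 0 + 0 + 0.38 + 0.19 + 0.16 + 0.06 + 0.02 + 0 = 0.81
R0 < 1, so the population is declining.

declining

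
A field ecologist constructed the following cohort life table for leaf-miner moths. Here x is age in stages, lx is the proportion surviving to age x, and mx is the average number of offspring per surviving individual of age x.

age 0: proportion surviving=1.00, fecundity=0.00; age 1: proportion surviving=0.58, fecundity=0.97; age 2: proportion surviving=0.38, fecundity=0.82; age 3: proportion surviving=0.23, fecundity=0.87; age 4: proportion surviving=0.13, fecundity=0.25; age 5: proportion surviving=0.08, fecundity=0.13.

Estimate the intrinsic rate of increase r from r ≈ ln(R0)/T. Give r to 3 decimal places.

R0 = Σ lx·mx = 0 + 0.5626 + 0.3116 + 0.2001 + 0.0325 + 0.0104 = 1.1172
Σ x·lx·mx = 1.9681; T = 1.9681/1.1172 = 1.76164…
r ≈ ln(R0)/T = ln(1.1172)/1.76164… = 0.06291… → 0.063

0.063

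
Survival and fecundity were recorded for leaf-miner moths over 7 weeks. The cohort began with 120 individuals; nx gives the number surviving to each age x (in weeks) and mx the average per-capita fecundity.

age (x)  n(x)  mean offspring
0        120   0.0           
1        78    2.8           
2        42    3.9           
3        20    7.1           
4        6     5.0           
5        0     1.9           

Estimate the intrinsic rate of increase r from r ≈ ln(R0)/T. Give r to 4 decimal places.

0.7765

lx = nx/n0 = nx/120: 1, 0.65, 0.35, 0.16667…, 0.05, 0
R0 = Σ lx·mx = 0 + 1.82 + 1.365 + 1.18333… + 0.25 + 0 = 4.618333…
Σ x·lx·mx = 9.1…; T = 9.1…/4.618333… = 1.97041…
r ≈ ln(R0)/T = ln(4.618333…)/1.97041… = 0.776506… → 0.7765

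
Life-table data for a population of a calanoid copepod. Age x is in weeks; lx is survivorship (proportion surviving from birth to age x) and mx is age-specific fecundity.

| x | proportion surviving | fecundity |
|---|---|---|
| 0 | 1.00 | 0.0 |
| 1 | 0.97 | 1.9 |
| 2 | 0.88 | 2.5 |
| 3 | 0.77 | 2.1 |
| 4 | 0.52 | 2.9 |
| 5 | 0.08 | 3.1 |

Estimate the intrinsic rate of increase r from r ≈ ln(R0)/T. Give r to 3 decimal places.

R0 = Σ lx·mx = 0 + 1.843 + 2.2 + 1.617 + 1.508 + 0.248 = 7.416
Σ x·lx·mx = 18.366; T = 18.366/7.416 = 2.47654…
r ≈ ln(R0)/T = ln(7.416)/2.47654… = 0.80905… → 0.809

0.809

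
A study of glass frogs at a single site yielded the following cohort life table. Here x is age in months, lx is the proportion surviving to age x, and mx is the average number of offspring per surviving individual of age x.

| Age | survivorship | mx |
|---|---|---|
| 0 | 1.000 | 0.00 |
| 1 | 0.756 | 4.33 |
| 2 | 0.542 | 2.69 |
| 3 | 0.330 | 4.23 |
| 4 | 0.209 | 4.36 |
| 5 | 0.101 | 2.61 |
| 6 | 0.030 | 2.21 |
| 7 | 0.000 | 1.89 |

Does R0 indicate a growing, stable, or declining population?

R0 = Σ lx·mx = 0 + 3.27348 + 1.45798 + 1.3959 + 0.91124 + 0.26361 + 0.0663 + 0 = 7.36851
R0 > 1, so the population is growing.

growing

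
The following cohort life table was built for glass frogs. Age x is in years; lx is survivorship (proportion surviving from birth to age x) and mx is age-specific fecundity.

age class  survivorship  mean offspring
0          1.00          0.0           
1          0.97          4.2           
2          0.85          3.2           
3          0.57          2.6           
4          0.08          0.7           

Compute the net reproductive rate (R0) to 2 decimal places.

8.33

lx·mx by age: 0, 4.074, 2.72, 1.482, 0.056
R0 = Σ lx·mx = 8.332 → 8.33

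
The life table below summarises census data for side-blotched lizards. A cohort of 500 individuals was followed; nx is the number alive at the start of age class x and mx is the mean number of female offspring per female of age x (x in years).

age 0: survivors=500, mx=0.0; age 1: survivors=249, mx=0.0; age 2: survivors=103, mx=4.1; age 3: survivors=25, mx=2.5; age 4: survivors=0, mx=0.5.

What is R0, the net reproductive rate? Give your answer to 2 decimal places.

lx = nx/n0 = nx/500: 1, 0.498, 0.206, 0.05, 0
lx·mx by age: 0, 0, 0.8446, 0.125, 0
R0 = Σ lx·mx = 0.9696 → 0.97

0.97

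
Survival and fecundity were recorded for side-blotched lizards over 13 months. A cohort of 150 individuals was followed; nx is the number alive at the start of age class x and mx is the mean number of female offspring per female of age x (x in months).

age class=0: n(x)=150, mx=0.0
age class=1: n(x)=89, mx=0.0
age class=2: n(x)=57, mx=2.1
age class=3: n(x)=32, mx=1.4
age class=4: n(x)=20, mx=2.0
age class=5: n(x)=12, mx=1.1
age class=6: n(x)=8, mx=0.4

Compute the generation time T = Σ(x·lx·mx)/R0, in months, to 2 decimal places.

lx = nx/n0 = nx/150: 1, 0.59333…, 0.38, 0.21333…, 0.13333…, 0.08, 0.05333…
lx·mx: 0, 0, 0.798, 0.298667…, 0.266667…, 0.088, 0.021333… → R0 = 1.472667…
x·lx·mx: 0, 0, 1.596, 0.896…, 1.066667…, 0.44, 0.128… → Σ = 4.126667…
T = 4.126667… / 1.472667… = 2.802173… → 2.80

2.80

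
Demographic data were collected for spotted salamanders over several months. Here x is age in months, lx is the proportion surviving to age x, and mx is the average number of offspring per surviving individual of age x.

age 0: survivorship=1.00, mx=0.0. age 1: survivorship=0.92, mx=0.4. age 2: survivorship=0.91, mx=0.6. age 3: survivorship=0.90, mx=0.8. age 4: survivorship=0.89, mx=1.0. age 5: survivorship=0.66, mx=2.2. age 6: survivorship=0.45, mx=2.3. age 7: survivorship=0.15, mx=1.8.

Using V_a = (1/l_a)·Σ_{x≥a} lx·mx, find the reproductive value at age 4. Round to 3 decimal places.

lx·mx for x ≥ 4: 0.89, 1.452, 1.035, 0.27 → sum = 3.647
V_4 = 3.647 / l_4 = 3.647 / 0.89 = 4.097753… → 4.098

4.098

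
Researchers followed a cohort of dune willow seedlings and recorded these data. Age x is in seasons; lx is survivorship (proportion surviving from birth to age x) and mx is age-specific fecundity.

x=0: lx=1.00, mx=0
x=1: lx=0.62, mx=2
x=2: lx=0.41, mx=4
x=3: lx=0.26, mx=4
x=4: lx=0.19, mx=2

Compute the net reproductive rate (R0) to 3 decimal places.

4.300

lx·mx by age: 0, 1.24, 1.64, 1.04, 0.38
R0 = Σ lx·mx = 4.3 → 4.300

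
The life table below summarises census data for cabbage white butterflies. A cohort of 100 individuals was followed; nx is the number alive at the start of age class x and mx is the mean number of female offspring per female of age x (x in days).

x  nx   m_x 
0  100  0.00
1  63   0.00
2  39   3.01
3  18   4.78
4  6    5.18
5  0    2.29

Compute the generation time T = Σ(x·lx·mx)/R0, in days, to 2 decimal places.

lx = nx/n0 = nx/100: 1, 0.63, 0.39, 0.18, 0.06, 0
lx·mx: 0, 0, 1.1739, 0.8604, 0.3108, 0 → R0 = 2.3451
x·lx·mx: 0, 0, 2.3478, 2.5812, 1.2432, 0 → Σ = 6.1722
T = 6.1722 / 2.3451 = 2.631956… → 2.63

2.63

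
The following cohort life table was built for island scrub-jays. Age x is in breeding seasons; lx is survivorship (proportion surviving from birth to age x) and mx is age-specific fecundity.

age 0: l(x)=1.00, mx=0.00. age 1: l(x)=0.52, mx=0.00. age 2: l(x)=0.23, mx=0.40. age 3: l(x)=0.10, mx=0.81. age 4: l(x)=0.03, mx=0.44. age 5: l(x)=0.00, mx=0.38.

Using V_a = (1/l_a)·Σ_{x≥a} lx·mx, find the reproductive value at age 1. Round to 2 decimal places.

0.36

lx·mx for x ≥ 1: 0, 0.092, 0.081, 0.0132, 0 → sum = 0.1862
V_1 = 0.1862 / l_1 = 0.1862 / 0.52 = 0.358077… → 0.36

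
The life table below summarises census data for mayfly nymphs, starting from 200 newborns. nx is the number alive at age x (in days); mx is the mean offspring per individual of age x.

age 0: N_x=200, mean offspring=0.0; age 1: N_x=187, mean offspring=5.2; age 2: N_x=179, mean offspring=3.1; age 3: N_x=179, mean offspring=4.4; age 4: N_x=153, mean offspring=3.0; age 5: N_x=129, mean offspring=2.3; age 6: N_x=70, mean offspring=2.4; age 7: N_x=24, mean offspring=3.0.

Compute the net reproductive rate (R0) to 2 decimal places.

lx = nx/n0 = nx/200: 1, 0.935, 0.895, 0.895, 0.765, 0.645, 0.35, 0.12
lx·mx by age: 0, 4.862, 2.7745, 3.938, 2.295, 1.4835, 0.84, 0.36
R0 = Σ lx·mx = 16.553 → 16.55

16.55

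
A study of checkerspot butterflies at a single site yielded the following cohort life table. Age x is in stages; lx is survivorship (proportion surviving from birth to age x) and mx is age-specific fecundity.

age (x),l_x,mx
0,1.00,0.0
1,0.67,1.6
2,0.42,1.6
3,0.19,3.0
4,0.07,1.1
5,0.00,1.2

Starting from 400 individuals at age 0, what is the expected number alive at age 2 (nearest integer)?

168

Expected survivors = N0 · l_2 = 400 × 0.42 = 168 → 168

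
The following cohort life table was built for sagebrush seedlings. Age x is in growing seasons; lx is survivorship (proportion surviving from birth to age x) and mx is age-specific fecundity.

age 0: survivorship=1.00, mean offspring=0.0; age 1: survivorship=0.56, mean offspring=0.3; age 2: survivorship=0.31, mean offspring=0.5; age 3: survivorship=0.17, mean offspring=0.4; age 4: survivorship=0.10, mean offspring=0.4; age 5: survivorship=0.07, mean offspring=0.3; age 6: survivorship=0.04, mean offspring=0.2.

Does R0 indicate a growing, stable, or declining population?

declining

R0 = Σ lx·mx = 0 + 0.168 + 0.155 + 0.068 + 0.04 + 0.021 + 0.008 = 0.46
R0 < 1, so the population is declining.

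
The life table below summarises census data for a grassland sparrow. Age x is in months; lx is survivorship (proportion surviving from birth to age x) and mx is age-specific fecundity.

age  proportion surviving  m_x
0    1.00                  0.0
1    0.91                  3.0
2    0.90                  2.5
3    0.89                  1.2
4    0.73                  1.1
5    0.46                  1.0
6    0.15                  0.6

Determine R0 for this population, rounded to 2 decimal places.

7.40

lx·mx by age: 0, 2.73, 2.25, 1.068, 0.803, 0.46, 0.09
R0 = Σ lx·mx = 7.401 → 7.40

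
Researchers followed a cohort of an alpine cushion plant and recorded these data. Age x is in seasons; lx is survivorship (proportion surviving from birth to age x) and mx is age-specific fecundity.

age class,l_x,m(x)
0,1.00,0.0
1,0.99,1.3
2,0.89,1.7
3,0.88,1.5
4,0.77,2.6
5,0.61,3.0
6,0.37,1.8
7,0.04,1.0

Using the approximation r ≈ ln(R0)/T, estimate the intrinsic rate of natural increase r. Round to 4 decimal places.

R0 = Σ lx·mx = 0 + 1.287 + 1.513 + 1.32 + 2.002 + 1.83 + 0.666 + 0.04 = 8.658
Σ x·lx·mx = 29.707; T = 29.707/8.658 = 3.43116…
r ≈ ln(R0)/T = ln(8.658)/3.43116… = 0.629082… → 0.6291

0.6291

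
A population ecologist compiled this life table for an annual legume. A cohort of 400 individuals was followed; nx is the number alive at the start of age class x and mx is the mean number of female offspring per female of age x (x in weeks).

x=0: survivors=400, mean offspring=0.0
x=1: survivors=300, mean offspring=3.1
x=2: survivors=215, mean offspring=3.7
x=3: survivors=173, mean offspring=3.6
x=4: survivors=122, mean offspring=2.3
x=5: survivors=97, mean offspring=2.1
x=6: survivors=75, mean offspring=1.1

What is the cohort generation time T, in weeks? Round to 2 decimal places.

lx = nx/n0 = nx/400: 1, 0.75, 0.5375, 0.4325, 0.305, 0.2425, 0.1875
lx·mx: 0, 2.325, 1.98875, 1.557, 0.7015, 0.50925, 0.20625 → R0 = 7.28775
x·lx·mx: 0, 2.325, 3.9775, 4.671, 2.806, 2.54625, 1.2375 → Σ = 17.56325
T = 17.56325 / 7.28775 = 2.409969… → 2.41

2.41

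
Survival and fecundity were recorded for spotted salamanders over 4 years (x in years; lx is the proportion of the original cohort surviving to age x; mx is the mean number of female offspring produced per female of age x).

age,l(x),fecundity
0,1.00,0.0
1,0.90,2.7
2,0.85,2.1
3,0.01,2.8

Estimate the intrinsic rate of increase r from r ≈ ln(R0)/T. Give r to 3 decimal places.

R0 = Σ lx·mx = 0 + 2.43 + 1.785 + 0.028 = 4.243
Σ x·lx·mx = 6.084; T = 6.084/4.243 = 1.43389…
r ≈ ln(R0)/T = ln(4.243)/1.43389… = 1.00794… → 1.008

1.008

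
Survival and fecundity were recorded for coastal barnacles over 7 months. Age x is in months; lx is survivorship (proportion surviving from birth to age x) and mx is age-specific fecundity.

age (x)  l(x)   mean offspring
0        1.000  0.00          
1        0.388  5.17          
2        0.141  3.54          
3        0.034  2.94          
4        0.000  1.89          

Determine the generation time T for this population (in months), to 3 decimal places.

1.268

lx·mx: 0, 2.00596, 0.49914, 0.09996, 0 → R0 = 2.60506
x·lx·mx: 0, 2.00596, 0.99828, 0.29988, 0 → Σ = 3.30412
T = 3.30412 / 2.60506 = 1.268347… → 1.268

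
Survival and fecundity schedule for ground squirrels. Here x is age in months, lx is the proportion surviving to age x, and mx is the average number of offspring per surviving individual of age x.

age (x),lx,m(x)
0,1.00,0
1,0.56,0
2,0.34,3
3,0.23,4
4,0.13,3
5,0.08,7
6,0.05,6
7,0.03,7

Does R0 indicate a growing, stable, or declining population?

growing

R0 = Σ lx·mx = 0 + 0 + 1.02 + 0.92 + 0.39 + 0.56 + 0.3 + 0.21 = 3.4
R0 > 1, so the population is growing.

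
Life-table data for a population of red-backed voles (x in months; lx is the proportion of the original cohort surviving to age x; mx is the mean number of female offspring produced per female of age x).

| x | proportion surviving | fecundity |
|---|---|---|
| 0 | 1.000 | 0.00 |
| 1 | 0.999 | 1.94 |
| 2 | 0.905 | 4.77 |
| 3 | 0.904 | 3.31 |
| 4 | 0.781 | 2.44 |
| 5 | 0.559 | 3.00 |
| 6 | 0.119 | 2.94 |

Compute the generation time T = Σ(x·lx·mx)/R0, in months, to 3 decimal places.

2.857

lx·mx: 0, 1.93806, 4.31685, 2.99224, 1.90564, 1.677, 0.34986 → R0 = 13.17965
x·lx·mx: 0, 1.93806, 8.6337, 8.97672, 7.62256, 8.385, 2.09916 → Σ = 37.6552
T = 37.6552 / 13.17965 = 2.857071… → 2.857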